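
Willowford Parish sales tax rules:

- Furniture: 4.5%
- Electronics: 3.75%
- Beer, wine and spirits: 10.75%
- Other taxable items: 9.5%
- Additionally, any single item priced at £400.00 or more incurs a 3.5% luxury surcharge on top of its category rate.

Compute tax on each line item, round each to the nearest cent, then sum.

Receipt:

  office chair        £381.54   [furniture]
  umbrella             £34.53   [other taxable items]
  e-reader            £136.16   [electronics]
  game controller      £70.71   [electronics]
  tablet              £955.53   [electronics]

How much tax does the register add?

Office chair £381.54: furniture → 4.5% → £17.17
Umbrella £34.53: other taxable items → 9.5% → £3.28
E-reader £136.16: electronics → 3.75% → £5.11
Game controller £70.71: electronics → 3.75% → £2.65
Tablet £955.53: electronics → 3.75% + 3.5% surcharge = 7.25% → £69.28
Total tax = £17.17 + £3.28 + £5.11 + £2.65 + £69.28 = £97.49

£97.49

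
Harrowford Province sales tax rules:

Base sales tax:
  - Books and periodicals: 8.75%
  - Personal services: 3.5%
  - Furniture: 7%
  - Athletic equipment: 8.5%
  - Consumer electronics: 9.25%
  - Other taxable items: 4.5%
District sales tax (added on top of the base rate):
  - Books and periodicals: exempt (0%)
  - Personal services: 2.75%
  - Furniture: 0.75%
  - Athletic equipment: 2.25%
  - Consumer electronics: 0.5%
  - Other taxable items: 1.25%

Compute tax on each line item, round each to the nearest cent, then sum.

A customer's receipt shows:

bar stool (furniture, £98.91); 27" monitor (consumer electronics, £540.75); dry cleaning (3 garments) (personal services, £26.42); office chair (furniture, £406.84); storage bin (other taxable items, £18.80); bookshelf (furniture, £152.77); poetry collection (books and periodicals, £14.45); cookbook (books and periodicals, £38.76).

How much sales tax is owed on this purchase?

Bar stool £98.91: furniture → 7% + 0.75% district = 7.75% → £7.67
27" monitor £540.75: consumer electronics → 9.25% + 0.5% district = 9.75% → £52.72
Dry cleaning (3 garments) £26.42: personal services → 3.5% + 2.75% district = 6.25% → £1.65
Office chair £406.84: furniture → 7% + 0.75% district = 7.75% → £31.53
Storage bin £18.80: other taxable items → 4.5% + 1.25% district = 5.75% → £1.08
Bookshelf £152.77: furniture → 7% + 0.75% district = 7.75% → £11.84
Poetry collection £14.45: books and periodicals → 8.75% + 0% district = 8.75% → £1.26
Cookbook £38.76: books and periodicals → 8.75% + 0% district = 8.75% → £3.39
Total tax = £7.67 + £52.72 + £1.65 + £31.53 + £1.08 + £11.84 + £1.26 + £3.39 = £111.14

£111.14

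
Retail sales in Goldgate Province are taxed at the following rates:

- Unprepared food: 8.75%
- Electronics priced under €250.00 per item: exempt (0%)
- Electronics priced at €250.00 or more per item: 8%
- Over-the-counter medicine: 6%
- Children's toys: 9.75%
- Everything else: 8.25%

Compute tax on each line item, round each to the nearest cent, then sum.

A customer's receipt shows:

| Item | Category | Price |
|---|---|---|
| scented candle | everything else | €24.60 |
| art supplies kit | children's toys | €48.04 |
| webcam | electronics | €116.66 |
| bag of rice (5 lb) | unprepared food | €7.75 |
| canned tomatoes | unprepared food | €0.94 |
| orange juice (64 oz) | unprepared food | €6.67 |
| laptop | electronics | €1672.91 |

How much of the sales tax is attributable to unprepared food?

€1.34

Bag of rice (5 lb) €7.75: unprepared food → 8.75% → €0.68
Canned tomatoes €0.94: unprepared food → 8.75% → €0.08
Orange juice (64 oz) €6.67: unprepared food → 8.75% → €0.58
Tax on unprepared food = €0.68 + €0.08 + €0.58 = €1.34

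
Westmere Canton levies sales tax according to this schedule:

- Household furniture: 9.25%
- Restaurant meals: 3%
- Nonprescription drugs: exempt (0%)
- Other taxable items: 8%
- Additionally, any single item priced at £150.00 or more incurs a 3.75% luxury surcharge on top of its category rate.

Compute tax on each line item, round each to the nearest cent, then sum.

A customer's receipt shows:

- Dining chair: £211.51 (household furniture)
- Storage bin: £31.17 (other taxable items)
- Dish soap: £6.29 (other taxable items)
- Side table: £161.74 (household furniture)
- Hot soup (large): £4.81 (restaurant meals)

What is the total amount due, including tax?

£467.18

Dining chair £211.51: household furniture → 9.25% + 3.75% surcharge = 13% → £27.50
Storage bin £31.17: other taxable items → 8% → £2.49
Dish soap £6.29: other taxable items → 8% → £0.50
Side table £161.74: household furniture → 9.25% + 3.75% surcharge = 13% → £21.03
Hot soup (large) £4.81: restaurant meals → 3% → £0.14
Subtotal = £415.52; tax = £51.66; total due = £467.18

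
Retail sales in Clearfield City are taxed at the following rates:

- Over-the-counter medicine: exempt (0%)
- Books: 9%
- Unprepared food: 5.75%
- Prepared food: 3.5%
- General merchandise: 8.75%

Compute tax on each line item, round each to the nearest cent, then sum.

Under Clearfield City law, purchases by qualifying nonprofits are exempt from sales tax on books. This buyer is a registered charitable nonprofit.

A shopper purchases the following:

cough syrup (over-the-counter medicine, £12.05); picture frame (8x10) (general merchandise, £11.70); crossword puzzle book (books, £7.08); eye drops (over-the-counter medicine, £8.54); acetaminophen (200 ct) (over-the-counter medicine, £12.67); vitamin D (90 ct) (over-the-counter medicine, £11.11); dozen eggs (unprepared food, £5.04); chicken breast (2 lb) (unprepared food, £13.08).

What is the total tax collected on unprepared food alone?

£1.04

Dozen eggs £5.04: unprepared food → 5.75% → £0.29
Chicken breast (2 lb) £13.08: unprepared food → 5.75% → £0.75
Tax on unprepared food = £0.29 + £0.75 = £1.04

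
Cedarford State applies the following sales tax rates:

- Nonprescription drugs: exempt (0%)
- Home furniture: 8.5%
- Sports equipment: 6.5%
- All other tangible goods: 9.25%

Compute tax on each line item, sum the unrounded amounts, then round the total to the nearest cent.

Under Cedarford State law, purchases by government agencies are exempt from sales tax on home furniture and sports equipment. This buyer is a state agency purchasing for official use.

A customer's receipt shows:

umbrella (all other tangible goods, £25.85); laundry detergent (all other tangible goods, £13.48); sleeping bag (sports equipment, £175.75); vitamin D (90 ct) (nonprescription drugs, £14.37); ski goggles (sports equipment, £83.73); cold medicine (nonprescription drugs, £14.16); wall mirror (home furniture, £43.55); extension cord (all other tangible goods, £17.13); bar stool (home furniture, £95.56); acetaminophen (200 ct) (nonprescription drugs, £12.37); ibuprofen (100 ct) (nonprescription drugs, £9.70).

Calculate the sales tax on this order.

£5.22

Umbrella £25.85: all other tangible goods → 9.25% → £2.391125
Laundry detergent £13.48: all other tangible goods → 9.25% → £1.2469
Sleeping bag £175.75: sports equipment, buyer-exempt → 0% → £0.00
Vitamin D (90 ct) £14.37: nonprescription drugs → 0% → £0.00
Ski goggles £83.73: sports equipment, buyer-exempt → 0% → £0.00
Cold medicine £14.16: nonprescription drugs → 0% → £0.00
Wall mirror £43.55: home furniture, buyer-exempt → 0% → £0.00
Extension cord £17.13: all other tangible goods → 9.25% → £1.584525
Bar stool £95.56: home furniture, buyer-exempt → 0% → £0.00
Acetaminophen (200 ct) £12.37: nonprescription drugs → 0% → £0.00
Ibuprofen (100 ct) £9.70: nonprescription drugs → 0% → £0.00
Unrounded tax sum = £5.22255 → £5.22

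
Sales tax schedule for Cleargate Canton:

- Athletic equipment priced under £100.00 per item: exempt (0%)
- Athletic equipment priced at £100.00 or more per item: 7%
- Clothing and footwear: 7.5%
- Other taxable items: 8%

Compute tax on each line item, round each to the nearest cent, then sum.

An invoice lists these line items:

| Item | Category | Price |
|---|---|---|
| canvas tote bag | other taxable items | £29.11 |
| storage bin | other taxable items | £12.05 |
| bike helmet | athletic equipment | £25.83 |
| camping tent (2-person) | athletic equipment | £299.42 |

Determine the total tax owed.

£24.25

Canvas tote bag £29.11: other taxable items → 8% → £2.33
Storage bin £12.05: other taxable items → 8% → £0.96
Bike helmet £25.83: athletic equipment, under £100.00 → 0% → £0.00
Camping tent (2-person) £299.42: athletic equipment, £100.00 or more → 7% → £20.96
Total tax = £2.33 + £0.96 + £20.96 = £24.25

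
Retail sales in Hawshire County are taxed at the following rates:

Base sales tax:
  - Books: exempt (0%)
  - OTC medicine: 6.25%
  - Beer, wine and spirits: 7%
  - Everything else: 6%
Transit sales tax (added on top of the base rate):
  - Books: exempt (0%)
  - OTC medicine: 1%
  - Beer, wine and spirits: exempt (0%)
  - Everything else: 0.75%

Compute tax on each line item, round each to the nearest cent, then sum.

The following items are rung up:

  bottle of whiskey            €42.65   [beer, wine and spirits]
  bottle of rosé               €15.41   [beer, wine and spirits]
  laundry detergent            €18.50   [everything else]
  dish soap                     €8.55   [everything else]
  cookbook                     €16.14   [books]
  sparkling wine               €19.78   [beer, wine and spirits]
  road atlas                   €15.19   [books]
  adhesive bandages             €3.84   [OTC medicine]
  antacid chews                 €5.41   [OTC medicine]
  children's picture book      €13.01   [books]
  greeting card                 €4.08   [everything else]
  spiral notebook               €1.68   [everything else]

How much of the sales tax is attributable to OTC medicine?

€0.67

Adhesive bandages €3.84: OTC medicine → 6.25% + 1% transit = 7.25% → €0.28
Antacid chews €5.41: OTC medicine → 6.25% + 1% transit = 7.25% → €0.39
Tax on OTC medicine = €0.28 + €0.39 = €0.67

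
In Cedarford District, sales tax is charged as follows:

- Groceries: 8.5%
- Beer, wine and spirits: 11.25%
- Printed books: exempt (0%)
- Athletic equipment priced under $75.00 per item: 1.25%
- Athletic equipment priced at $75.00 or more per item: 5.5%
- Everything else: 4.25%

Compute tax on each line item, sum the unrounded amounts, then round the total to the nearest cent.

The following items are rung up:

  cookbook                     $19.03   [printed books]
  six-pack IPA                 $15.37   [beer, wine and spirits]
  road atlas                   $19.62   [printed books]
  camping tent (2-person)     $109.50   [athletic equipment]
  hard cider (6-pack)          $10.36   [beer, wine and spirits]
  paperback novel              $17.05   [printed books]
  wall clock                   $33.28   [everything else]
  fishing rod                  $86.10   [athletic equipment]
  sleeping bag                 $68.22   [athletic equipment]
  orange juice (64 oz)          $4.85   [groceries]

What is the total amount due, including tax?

Cookbook $19.03: printed books → 0% → $0.00
Six-pack IPA $15.37: beer, wine and spirits → 11.25% → $1.729125
Road atlas $19.62: printed books → 0% → $0.00
Camping tent (2-person) $109.50: athletic equipment, $75.00 or more → 5.5% → $6.0225
Hard cider (6-pack) $10.36: beer, wine and spirits → 11.25% → $1.1655
Paperback novel $17.05: printed books → 0% → $0.00
Wall clock $33.28: everything else → 4.25% → $1.4144
Fishing rod $86.10: athletic equipment, $75.00 or more → 5.5% → $4.7355
Sleeping bag $68.22: athletic equipment, under $75.00 → 1.25% → $0.85275
Orange juice (64 oz) $4.85: groceries → 8.5% → $0.41225
Subtotal = $383.38; unrounded tax = $16.332025 → $16.33; total due = $399.71

$399.71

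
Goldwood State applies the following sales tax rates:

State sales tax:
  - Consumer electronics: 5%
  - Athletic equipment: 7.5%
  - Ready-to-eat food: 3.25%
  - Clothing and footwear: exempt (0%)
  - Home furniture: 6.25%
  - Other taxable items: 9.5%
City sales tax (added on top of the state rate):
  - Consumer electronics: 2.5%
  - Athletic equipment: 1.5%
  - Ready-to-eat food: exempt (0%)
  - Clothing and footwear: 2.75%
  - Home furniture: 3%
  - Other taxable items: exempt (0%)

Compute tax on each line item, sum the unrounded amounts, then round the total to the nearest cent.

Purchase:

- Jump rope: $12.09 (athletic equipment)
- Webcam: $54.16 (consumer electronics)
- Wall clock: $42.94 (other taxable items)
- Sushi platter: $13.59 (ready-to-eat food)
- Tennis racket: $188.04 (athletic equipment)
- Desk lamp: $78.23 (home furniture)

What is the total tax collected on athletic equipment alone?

$18.01

Jump rope $12.09: athletic equipment → 7.5% + 1.5% city = 9% → $1.0881
Tennis racket $188.04: athletic equipment → 7.5% + 1.5% city = 9% → $16.9236
Tax on athletic equipment: unrounded sum = $18.0117 → $18.01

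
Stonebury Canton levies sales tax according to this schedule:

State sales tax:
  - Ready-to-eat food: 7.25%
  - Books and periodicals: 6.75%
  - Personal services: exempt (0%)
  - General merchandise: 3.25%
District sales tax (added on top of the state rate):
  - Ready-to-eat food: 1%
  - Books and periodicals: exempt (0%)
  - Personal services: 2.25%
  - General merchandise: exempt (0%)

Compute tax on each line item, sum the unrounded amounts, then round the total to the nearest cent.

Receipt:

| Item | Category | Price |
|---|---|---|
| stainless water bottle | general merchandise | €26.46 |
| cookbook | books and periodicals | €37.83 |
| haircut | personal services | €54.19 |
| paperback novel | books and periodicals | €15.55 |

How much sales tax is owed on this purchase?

Stainless water bottle €26.46: general merchandise → 3.25% + 0% district = 3.25% → €0.85995
Cookbook €37.83: books and periodicals → 6.75% + 0% district = 6.75% → €2.553525
Haircut €54.19: personal services → 0% + 2.25% district = 2.25% → €1.219275
Paperback novel €15.55: books and periodicals → 6.75% + 0% district = 6.75% → €1.049625
Unrounded tax sum = €5.682375 → €5.68

€5.68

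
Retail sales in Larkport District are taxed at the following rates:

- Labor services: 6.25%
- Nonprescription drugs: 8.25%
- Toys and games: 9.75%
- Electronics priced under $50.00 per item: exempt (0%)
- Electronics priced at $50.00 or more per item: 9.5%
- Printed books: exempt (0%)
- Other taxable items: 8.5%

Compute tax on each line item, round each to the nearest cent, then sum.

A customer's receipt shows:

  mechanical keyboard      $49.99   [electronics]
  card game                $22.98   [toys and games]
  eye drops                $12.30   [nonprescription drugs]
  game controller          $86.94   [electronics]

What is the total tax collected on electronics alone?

$8.26

Mechanical keyboard $49.99: electronics, under $50.00 → 0% → $0.00
Game controller $86.94: electronics, $50.00 or more → 9.5% → $8.26
Tax on electronics = $0.00 + $8.26 = $8.26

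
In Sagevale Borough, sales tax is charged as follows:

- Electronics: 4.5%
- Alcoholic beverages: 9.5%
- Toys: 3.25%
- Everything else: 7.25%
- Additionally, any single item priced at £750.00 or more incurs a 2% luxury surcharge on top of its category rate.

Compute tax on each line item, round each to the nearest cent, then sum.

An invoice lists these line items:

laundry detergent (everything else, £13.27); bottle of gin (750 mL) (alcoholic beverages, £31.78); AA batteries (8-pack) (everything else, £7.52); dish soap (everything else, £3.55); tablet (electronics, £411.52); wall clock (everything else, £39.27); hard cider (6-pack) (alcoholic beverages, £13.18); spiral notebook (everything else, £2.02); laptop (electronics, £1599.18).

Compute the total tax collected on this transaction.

£131.51

Laundry detergent £13.27: everything else → 7.25% → £0.96
Bottle of gin (750 mL) £31.78: alcoholic beverages → 9.5% → £3.02
AA batteries (8-pack) £7.52: everything else → 7.25% → £0.55
Dish soap £3.55: everything else → 7.25% → £0.26
Tablet £411.52: electronics → 4.5% → £18.52
Wall clock £39.27: everything else → 7.25% → £2.85
Hard cider (6-pack) £13.18: alcoholic beverages → 9.5% → £1.25
Spiral notebook £2.02: everything else → 7.25% → £0.15
Laptop £1599.18: electronics → 4.5% + 2% surcharge = 6.5% → £103.95
Total tax = £0.96 + £3.02 + £0.55 + £0.26 + £18.52 + £2.85 + £1.25 + £0.15 + £103.95 = £131.51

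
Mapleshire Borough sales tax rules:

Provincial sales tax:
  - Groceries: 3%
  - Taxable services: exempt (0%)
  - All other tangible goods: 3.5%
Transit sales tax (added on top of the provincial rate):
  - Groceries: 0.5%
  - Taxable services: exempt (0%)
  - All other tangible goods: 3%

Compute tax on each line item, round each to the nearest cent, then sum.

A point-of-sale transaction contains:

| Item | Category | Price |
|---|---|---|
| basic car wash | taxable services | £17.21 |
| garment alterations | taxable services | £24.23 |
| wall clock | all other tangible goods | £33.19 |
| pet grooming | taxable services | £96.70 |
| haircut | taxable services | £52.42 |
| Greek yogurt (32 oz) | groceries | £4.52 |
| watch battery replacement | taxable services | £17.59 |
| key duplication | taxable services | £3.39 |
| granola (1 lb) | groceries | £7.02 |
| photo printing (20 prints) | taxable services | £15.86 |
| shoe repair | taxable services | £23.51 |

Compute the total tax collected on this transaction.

£2.57

Basic car wash £17.21: taxable services → 0% + 0% transit = 0% → £0.00
Garment alterations £24.23: taxable services → 0% + 0% transit = 0% → £0.00
Wall clock £33.19: all other tangible goods → 3.5% + 3% transit = 6.5% → £2.16
Pet grooming £96.70: taxable services → 0% + 0% transit = 0% → £0.00
Haircut £52.42: taxable services → 0% + 0% transit = 0% → £0.00
Greek yogurt (32 oz) £4.52: groceries → 3% + 0.5% transit = 3.5% → £0.16
Watch battery replacement £17.59: taxable services → 0% + 0% transit = 0% → £0.00
Key duplication £3.39: taxable services → 0% + 0% transit = 0% → £0.00
Granola (1 lb) £7.02: groceries → 3% + 0.5% transit = 3.5% → £0.25
Photo printing (20 prints) £15.86: taxable services → 0% + 0% transit = 0% → £0.00
Shoe repair £23.51: taxable services → 0% + 0% transit = 0% → £0.00
Total tax = £2.16 + £0.16 + £0.25 = £2.57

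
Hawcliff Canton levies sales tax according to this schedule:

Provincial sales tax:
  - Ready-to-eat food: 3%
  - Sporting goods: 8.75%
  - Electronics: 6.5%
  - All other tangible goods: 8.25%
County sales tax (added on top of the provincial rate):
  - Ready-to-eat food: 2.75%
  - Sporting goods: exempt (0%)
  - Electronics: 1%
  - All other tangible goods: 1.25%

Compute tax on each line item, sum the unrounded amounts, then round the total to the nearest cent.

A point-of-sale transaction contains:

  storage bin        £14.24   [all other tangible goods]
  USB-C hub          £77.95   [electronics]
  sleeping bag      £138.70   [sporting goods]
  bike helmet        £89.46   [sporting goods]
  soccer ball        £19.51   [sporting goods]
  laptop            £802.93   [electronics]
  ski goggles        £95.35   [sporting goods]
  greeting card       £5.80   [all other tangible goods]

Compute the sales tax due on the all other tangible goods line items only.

£1.90

Storage bin £14.24: all other tangible goods → 8.25% + 1.25% county = 9.5% → £1.3528
Greeting card £5.80: all other tangible goods → 8.25% + 1.25% county = 9.5% → £0.551
Tax on all other tangible goods: unrounded sum = £1.9038 → £1.90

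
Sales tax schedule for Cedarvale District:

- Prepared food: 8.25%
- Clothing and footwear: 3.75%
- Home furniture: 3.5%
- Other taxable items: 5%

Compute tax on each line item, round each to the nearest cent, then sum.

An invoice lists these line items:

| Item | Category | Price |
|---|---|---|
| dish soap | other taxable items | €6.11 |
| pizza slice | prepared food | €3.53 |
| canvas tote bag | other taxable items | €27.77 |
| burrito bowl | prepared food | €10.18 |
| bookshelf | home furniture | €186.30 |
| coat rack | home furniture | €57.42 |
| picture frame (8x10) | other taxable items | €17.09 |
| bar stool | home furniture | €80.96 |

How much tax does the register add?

Dish soap €6.11: other taxable items → 5% → €0.31
Pizza slice €3.53: prepared food → 8.25% → €0.29
Canvas tote bag €27.77: other taxable items → 5% → €1.39
Burrito bowl €10.18: prepared food → 8.25% → €0.84
Bookshelf €186.30: home furniture → 3.5% → €6.52
Coat rack €57.42: home furniture → 3.5% → €2.01
Picture frame (8x10) €17.09: other taxable items → 5% → €0.85
Bar stool €80.96: home furniture → 3.5% → €2.83
Total tax = €0.31 + €0.29 + €1.39 + €0.84 + €6.52 + €2.01 + €0.85 + €2.83 = €15.04

€15.04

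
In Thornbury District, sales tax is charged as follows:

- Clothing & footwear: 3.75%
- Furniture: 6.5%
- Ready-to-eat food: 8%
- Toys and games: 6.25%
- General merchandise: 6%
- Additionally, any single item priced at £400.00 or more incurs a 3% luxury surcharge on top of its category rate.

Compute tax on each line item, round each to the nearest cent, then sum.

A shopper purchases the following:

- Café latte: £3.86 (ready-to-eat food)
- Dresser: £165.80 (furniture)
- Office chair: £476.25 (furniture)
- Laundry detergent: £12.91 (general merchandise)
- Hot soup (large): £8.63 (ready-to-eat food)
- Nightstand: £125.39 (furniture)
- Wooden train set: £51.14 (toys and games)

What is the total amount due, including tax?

Café latte £3.86: ready-to-eat food → 8% → £0.31
Dresser £165.80: furniture → 6.5% → £10.78
Office chair £476.25: furniture → 6.5% + 3% surcharge = 9.5% → £45.24
Laundry detergent £12.91: general merchandise → 6% → £0.77
Hot soup (large) £8.63: ready-to-eat food → 8% → £0.69
Nightstand £125.39: furniture → 6.5% → £8.15
Wooden train set £51.14: toys and games → 6.25% → £3.20
Subtotal = £843.98; tax = £69.14; total due = £913.12

£913.12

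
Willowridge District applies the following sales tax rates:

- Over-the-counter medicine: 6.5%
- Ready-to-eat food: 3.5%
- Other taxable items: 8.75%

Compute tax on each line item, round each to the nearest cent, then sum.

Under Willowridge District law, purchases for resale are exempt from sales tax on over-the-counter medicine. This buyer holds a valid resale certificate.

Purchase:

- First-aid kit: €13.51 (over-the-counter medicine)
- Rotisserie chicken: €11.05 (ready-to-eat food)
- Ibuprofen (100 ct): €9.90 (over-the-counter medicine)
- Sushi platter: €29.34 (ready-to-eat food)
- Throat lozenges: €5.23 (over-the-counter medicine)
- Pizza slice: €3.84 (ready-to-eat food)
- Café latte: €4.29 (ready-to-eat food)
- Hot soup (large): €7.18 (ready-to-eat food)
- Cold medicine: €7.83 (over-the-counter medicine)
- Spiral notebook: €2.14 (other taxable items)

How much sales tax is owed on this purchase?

First-aid kit €13.51: over-the-counter medicine, buyer-exempt → 0% → €0.00
Rotisserie chicken €11.05: ready-to-eat food → 3.5% → €0.39
Ibuprofen (100 ct) €9.90: over-the-counter medicine, buyer-exempt → 0% → €0.00
Sushi platter €29.34: ready-to-eat food → 3.5% → €1.03
Throat lozenges €5.23: over-the-counter medicine, buyer-exempt → 0% → €0.00
Pizza slice €3.84: ready-to-eat food → 3.5% → €0.13
Café latte €4.29: ready-to-eat food → 3.5% → €0.15
Hot soup (large) €7.18: ready-to-eat food → 3.5% → €0.25
Cold medicine €7.83: over-the-counter medicine, buyer-exempt → 0% → €0.00
Spiral notebook €2.14: other taxable items → 8.75% → €0.19
Total tax = €0.39 + €1.03 + €0.13 + €0.15 + €0.25 + €0.19 = €2.14

€2.14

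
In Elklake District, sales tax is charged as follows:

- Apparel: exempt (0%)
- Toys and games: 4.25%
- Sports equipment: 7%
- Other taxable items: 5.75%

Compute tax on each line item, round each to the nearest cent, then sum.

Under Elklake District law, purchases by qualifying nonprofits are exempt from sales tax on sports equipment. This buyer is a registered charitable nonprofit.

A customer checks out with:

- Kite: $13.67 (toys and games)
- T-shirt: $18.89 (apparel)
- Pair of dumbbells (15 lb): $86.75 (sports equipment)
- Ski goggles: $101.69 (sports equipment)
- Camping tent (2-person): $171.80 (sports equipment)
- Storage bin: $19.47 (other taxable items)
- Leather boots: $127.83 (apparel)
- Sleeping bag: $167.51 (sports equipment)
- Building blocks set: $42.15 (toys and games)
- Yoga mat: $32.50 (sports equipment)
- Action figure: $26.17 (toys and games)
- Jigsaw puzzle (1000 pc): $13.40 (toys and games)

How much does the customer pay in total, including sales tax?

Kite $13.67: toys and games → 4.25% → $0.58
T-shirt $18.89: apparel → 0% → $0.00
Pair of dumbbells (15 lb) $86.75: sports equipment, buyer-exempt → 0% → $0.00
Ski goggles $101.69: sports equipment, buyer-exempt → 0% → $0.00
Camping tent (2-person) $171.80: sports equipment, buyer-exempt → 0% → $0.00
Storage bin $19.47: other taxable items → 5.75% → $1.12
Leather boots $127.83: apparel → 0% → $0.00
Sleeping bag $167.51: sports equipment, buyer-exempt → 0% → $0.00
Building blocks set $42.15: toys and games → 4.25% → $1.79
Yoga mat $32.50: sports equipment, buyer-exempt → 0% → $0.00
Action figure $26.17: toys and games → 4.25% → $1.11
Jigsaw puzzle (1000 pc) $13.40: toys and games → 4.25% → $0.57
Subtotal = $821.83; tax = $5.17; total due = $827.00

$827.00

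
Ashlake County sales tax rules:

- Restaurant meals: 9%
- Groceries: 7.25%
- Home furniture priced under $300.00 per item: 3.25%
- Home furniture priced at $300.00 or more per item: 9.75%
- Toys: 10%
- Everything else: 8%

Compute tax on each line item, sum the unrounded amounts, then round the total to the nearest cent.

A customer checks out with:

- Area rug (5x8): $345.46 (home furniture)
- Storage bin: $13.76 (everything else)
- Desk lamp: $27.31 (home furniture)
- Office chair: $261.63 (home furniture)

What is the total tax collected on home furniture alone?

Area rug (5x8) $345.46: home furniture, $300.00 or more → 9.75% → $33.68235
Desk lamp $27.31: home furniture, under $300.00 → 3.25% → $0.887575
Office chair $261.63: home furniture, under $300.00 → 3.25% → $8.502975
Tax on home furniture: unrounded sum = $43.0729 → $43.07

$43.07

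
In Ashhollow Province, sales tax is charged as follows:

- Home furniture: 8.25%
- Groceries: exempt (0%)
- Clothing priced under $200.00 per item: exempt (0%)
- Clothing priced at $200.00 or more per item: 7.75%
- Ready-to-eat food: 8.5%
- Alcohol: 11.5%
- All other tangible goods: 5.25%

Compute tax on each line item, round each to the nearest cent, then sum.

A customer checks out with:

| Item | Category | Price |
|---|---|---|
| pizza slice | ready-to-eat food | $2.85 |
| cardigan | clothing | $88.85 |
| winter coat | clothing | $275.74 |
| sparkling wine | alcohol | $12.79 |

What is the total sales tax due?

Pizza slice $2.85: ready-to-eat food → 8.5% → $0.24
Cardigan $88.85: clothing, under $200.00 → 0% → $0.00
Winter coat $275.74: clothing, $200.00 or more → 7.75% → $21.37
Sparkling wine $12.79: alcohol → 11.5% → $1.47
Total tax = $0.24 + $21.37 + $1.47 = $23.08

$23.08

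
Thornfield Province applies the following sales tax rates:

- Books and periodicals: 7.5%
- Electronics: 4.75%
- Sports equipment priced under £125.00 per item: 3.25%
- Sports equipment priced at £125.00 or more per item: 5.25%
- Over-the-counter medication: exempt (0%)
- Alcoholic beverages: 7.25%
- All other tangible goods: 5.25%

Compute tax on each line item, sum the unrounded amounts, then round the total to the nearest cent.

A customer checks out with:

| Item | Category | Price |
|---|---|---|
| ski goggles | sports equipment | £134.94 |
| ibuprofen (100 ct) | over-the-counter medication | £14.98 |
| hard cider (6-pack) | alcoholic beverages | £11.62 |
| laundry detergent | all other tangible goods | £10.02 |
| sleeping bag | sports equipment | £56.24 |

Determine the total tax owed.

Ski goggles £134.94: sports equipment, £125.00 or more → 5.25% → £7.08435
Ibuprofen (100 ct) £14.98: over-the-counter medication → 0% → £0.00
Hard cider (6-pack) £11.62: alcoholic beverages → 7.25% → £0.84245
Laundry detergent £10.02: all other tangible goods → 5.25% → £0.52605
Sleeping bag £56.24: sports equipment, under £125.00 → 3.25% → £1.8278
Unrounded tax sum = £10.28065 → £10.28

£10.28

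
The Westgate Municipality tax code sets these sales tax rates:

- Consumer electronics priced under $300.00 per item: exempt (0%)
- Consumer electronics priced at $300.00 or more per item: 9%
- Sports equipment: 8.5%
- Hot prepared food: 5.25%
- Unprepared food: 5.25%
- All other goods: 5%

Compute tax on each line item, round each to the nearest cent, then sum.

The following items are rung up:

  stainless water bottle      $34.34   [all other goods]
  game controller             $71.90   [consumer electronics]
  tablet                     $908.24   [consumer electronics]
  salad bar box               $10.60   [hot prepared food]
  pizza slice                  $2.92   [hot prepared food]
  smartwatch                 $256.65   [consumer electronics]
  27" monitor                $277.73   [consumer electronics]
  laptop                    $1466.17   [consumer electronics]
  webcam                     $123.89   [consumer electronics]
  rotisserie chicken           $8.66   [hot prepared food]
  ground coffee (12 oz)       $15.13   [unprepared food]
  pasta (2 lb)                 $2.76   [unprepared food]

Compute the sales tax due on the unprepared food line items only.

Ground coffee (12 oz) $15.13: unprepared food → 5.25% → $0.79
Pasta (2 lb) $2.76: unprepared food → 5.25% → $0.14
Tax on unprepared food = $0.79 + $0.14 = $0.93

$0.93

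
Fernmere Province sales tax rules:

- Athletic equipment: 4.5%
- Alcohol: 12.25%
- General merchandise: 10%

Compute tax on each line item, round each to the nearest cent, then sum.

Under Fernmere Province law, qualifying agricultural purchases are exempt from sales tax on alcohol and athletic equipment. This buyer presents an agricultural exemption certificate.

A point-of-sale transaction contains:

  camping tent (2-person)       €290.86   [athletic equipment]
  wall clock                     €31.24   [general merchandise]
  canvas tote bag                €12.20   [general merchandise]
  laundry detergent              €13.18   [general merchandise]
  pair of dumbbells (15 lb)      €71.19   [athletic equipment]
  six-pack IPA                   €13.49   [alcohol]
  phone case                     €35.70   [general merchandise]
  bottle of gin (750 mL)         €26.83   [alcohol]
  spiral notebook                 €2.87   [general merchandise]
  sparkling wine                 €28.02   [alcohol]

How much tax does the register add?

Camping tent (2-person) €290.86: athletic equipment, buyer-exempt → 0% → €0.00
Wall clock €31.24: general merchandise → 10% → €3.12
Canvas tote bag €12.20: general merchandise → 10% → €1.22
Laundry detergent €13.18: general merchandise → 10% → €1.32
Pair of dumbbells (15 lb) €71.19: athletic equipment, buyer-exempt → 0% → €0.00
Six-pack IPA €13.49: alcohol, buyer-exempt → 0% → €0.00
Phone case €35.70: general merchandise → 10% → €3.57
Bottle of gin (750 mL) €26.83: alcohol, buyer-exempt → 0% → €0.00
Spiral notebook €2.87: general merchandise → 10% → €0.29
Sparkling wine €28.02: alcohol, buyer-exempt → 0% → €0.00
Total tax = €3.12 + €1.22 + €1.32 + €3.57 + €0.29 = €9.52

€9.52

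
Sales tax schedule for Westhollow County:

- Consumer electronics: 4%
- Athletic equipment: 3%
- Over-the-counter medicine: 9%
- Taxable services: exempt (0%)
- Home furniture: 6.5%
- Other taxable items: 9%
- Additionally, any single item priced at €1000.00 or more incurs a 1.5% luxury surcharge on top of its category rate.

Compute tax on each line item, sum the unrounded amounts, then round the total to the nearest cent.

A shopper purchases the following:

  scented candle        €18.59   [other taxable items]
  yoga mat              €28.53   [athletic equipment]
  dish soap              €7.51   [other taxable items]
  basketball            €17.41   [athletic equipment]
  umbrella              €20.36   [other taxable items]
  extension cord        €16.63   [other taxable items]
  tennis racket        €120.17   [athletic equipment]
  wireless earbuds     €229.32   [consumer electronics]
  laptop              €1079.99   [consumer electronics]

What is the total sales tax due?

€79.23

Scented candle €18.59: other taxable items → 9% → €1.6731
Yoga mat €28.53: athletic equipment → 3% → €0.8559
Dish soap €7.51: other taxable items → 9% → €0.6759
Basketball €17.41: athletic equipment → 3% → €0.5223
Umbrella €20.36: other taxable items → 9% → €1.8324
Extension cord €16.63: other taxable items → 9% → €1.4967
Tennis racket €120.17: athletic equipment → 3% → €3.6051
Wireless earbuds €229.32: consumer electronics → 4% → €9.1728
Laptop €1079.99: consumer electronics → 4% + 1.5% surcharge = 5.5% → €59.39945
Unrounded tax sum = €79.23365 → €79.23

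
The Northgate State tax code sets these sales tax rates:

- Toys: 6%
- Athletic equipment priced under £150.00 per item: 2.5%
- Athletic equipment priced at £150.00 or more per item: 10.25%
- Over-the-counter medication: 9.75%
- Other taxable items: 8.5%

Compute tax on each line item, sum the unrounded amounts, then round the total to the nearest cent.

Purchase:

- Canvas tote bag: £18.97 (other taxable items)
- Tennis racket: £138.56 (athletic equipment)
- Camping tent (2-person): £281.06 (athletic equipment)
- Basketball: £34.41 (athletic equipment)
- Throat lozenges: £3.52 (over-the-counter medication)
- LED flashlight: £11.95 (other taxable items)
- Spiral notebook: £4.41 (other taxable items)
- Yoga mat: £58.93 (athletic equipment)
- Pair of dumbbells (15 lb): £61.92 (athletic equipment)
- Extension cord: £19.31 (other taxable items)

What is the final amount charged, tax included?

£674.18

Canvas tote bag £18.97: other taxable items → 8.5% → £1.61245
Tennis racket £138.56: athletic equipment, under £150.00 → 2.5% → £3.464
Camping tent (2-person) £281.06: athletic equipment, £150.00 or more → 10.25% → £28.80865
Basketball £34.41: athletic equipment, under £150.00 → 2.5% → £0.86025
Throat lozenges £3.52: over-the-counter medication → 9.75% → £0.3432
LED flashlight £11.95: other taxable items → 8.5% → £1.01575
Spiral notebook £4.41: other taxable items → 8.5% → £0.37485
Yoga mat £58.93: athletic equipment, under £150.00 → 2.5% → £1.47325
Pair of dumbbells (15 lb) £61.92: athletic equipment, under £150.00 → 2.5% → £1.548
Extension cord £19.31: other taxable items → 8.5% → £1.64135
Subtotal = £633.04; unrounded tax = £41.14175 → £41.14; total due = £674.18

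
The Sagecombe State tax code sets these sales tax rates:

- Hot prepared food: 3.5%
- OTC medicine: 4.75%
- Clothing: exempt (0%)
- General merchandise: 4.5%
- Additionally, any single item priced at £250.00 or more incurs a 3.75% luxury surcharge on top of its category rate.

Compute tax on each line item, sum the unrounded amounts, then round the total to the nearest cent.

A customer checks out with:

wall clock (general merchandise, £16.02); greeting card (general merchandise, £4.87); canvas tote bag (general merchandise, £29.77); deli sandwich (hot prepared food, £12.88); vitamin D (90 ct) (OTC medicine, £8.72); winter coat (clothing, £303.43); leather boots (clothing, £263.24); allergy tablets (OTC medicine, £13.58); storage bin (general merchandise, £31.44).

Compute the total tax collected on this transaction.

£26.45

Wall clock £16.02: general merchandise → 4.5% → £0.7209
Greeting card £4.87: general merchandise → 4.5% → £0.21915
Canvas tote bag £29.77: general merchandise → 4.5% → £1.33965
Deli sandwich £12.88: hot prepared food → 3.5% → £0.4508
Vitamin D (90 ct) £8.72: OTC medicine → 4.75% → £0.4142
Winter coat £303.43: clothing → 0% + 3.75% surcharge = 3.75% → £11.378625
Leather boots £263.24: clothing → 0% + 3.75% surcharge = 3.75% → £9.8715
Allergy tablets £13.58: OTC medicine → 4.75% → £0.64505
Storage bin £31.44: general merchandise → 4.5% → £1.4148
Unrounded tax sum = £26.454675 → £26.45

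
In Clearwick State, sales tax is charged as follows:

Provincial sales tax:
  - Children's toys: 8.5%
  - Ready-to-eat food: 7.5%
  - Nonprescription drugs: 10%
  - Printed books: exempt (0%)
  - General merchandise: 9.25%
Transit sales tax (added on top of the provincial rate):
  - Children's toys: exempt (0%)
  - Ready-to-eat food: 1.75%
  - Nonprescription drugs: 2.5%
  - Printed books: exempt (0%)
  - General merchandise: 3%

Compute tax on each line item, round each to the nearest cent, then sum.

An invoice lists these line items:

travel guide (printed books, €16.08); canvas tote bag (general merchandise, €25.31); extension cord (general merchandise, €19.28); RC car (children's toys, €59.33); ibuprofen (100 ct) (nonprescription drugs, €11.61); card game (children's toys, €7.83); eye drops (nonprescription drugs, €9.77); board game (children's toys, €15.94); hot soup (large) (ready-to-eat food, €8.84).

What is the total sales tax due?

€16.01

Travel guide €16.08: printed books → 0% + 0% transit = 0% → €0.00
Canvas tote bag €25.31: general merchandise → 9.25% + 3% transit = 12.25% → €3.10
Extension cord €19.28: general merchandise → 9.25% + 3% transit = 12.25% → €2.36
RC car €59.33: children's toys → 8.5% + 0% transit = 8.5% → €5.04
Ibuprofen (100 ct) €11.61: nonprescription drugs → 10% + 2.5% transit = 12.5% → €1.45
Card game €7.83: children's toys → 8.5% + 0% transit = 8.5% → €0.67
Eye drops €9.77: nonprescription drugs → 10% + 2.5% transit = 12.5% → €1.22
Board game €15.94: children's toys → 8.5% + 0% transit = 8.5% → €1.35
Hot soup (large) €8.84: ready-to-eat food → 7.5% + 1.75% transit = 9.25% → €0.82
Total tax = €3.10 + €2.36 + €5.04 + €1.45 + €0.67 + €1.22 + €1.35 + €0.82 = €16.01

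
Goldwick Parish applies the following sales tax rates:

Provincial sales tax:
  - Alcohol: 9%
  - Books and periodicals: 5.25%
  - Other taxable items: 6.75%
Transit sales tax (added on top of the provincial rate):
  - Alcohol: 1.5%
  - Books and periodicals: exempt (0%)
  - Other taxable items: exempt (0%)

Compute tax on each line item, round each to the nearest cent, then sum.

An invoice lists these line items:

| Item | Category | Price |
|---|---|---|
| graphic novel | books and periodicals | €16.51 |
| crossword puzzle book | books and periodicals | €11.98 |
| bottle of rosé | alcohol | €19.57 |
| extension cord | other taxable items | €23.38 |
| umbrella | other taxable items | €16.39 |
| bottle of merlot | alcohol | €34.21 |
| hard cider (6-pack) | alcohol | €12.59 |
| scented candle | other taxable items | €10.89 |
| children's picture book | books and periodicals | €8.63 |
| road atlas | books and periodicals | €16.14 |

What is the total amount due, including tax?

€183.48

Graphic novel €16.51: books and periodicals → 5.25% + 0% transit = 5.25% → €0.87
Crossword puzzle book €11.98: books and periodicals → 5.25% + 0% transit = 5.25% → €0.63
Bottle of rosé €19.57: alcohol → 9% + 1.5% transit = 10.5% → €2.05
Extension cord €23.38: other taxable items → 6.75% + 0% transit = 6.75% → €1.58
Umbrella €16.39: other taxable items → 6.75% + 0% transit = 6.75% → €1.11
Bottle of merlot €34.21: alcohol → 9% + 1.5% transit = 10.5% → €3.59
Hard cider (6-pack) €12.59: alcohol → 9% + 1.5% transit = 10.5% → €1.32
Scented candle €10.89: other taxable items → 6.75% + 0% transit = 6.75% → €0.74
Children's picture book €8.63: books and periodicals → 5.25% + 0% transit = 5.25% → €0.45
Road atlas €16.14: books and periodicals → 5.25% + 0% transit = 5.25% → €0.85
Subtotal = €170.29; tax = €13.19; total due = €183.48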